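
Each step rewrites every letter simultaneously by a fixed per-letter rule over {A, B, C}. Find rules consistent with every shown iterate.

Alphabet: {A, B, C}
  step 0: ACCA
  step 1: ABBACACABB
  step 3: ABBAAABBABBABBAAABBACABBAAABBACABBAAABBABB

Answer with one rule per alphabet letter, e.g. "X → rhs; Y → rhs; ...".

A->ABB, B->A, C->AC

  step 0 ⇒ step 1: ACCA ⇒ ABB·AC·AC·ABB
    A ↦ ABB
    C ↦ AC
    B ↦ A  (constrained at step 1)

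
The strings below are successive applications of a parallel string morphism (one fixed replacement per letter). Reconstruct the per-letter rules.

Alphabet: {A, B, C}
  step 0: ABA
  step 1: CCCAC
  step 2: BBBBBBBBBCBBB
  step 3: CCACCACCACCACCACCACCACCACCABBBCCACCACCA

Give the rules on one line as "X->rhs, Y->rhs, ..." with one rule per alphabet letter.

A->C, B->CCA, C->BBB

  step 2 ⇒ step 3: BBBBBBBBBCBBB ⇒ CCA·CCA·CCA·CCA·CCA·CCA·CCA·CCA·CCA·BBB·CCA·CCA·CCA
    B ↦ CCA
    C ↦ BBB
  step 0 ⇒ step 1: ABA ⇒ C·CCA·C
    A ↦ C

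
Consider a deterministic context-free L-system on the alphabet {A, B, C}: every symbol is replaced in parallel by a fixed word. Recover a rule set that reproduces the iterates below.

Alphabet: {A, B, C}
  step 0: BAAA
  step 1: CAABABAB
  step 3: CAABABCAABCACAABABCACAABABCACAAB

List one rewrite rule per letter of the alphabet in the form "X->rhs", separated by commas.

A->AB, B->CA, C->CA

  step 0 ⇒ step 1: BAAA ⇒ CA·AB·AB·AB
    A ↦ AB
    B ↦ CA
    C ↦ CA  (constrained at step 1)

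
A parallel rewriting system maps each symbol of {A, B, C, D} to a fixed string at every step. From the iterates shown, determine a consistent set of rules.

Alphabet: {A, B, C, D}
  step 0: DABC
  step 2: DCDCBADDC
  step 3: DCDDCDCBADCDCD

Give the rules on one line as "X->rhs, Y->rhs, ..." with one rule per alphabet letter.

A->BA, B->C, C->D, D->DC

  step 2 ⇒ step 3: DCDCBADDC ⇒ DC·D·DC·D·C·BA·DC·DC·D
    A ↦ BA
    B ↦ C
    C ↦ D
    D ↦ DC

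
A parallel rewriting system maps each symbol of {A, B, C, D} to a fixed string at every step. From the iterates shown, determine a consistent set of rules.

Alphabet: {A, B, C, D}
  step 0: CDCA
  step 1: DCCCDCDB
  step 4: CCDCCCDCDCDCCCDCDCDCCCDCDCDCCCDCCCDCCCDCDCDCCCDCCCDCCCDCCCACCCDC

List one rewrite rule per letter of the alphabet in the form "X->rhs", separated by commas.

  step 0 ⇒ step 1: CDCA ⇒ DC·CC·DC·DB
    A ↦ DB
    C ↦ DC
    D ↦ CC
    B ↦ AC  (constrained at step 1)

A->DB, B->AC, C->DC, D->CC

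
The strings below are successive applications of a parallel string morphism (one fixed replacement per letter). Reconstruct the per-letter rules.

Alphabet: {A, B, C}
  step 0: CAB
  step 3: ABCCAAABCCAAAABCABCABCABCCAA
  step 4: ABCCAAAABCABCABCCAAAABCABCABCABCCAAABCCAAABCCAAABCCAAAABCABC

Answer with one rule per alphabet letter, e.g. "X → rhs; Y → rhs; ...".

  step 3 ⇒ step 4: ABCCAAABCCAAAABCABCABCABCCAA ⇒ ABC·CA·A·A·ABC·ABC·ABC·CA·A·A·ABC·ABC·ABC·ABC·CA·A·ABC·CA·A·ABC·CA·A·ABC·CA·A·A·ABC·ABC
    A ↦ ABC
    B ↦ CA
    C ↦ A

A->ABC, B->CA, C->A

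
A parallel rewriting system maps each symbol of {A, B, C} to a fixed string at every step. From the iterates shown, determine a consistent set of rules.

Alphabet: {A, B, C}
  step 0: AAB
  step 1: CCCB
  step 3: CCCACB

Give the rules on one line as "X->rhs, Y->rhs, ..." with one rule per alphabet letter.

  step 0 ⇒ step 1: AAB ⇒ C·C·CB
    A ↦ C
    B ↦ CB
    C ↦ A  (constrained at step 1)

A->C, B->CB, C->A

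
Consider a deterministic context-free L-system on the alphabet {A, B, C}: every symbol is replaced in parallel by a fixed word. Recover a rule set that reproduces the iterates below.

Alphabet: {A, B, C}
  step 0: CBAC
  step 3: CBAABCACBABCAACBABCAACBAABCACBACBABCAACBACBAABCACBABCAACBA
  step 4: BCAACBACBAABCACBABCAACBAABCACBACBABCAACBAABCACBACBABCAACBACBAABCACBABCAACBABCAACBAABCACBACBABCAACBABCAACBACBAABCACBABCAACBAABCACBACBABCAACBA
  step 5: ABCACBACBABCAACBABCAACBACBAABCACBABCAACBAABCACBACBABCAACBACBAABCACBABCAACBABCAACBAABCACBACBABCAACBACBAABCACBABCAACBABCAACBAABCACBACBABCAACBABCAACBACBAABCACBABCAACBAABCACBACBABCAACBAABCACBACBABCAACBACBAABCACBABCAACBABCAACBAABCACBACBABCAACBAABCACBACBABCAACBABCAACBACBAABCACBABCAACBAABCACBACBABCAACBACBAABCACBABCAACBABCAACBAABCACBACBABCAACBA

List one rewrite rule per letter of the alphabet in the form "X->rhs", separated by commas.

A->CBA, B->A, C->BCA

  step 4 ⇒ step 5: BCAACBACBAABCACBABCAACBAABCACBACBABCAACBAABCACBACBABCAACBACBAABCACBABCAACBABCAACBAABCACBACBABCAACBABCAACBACBAABCACBABCAACBAABCACBACBABCAACBA ⇒ A·BCA·CBA·CBA·BCA·A·CBA·BCA·A·CBA·CBA·A·BCA·CBA·BCA·A·CBA·A·BCA·CBA·CBA·BCA·A·CBA·CBA·A·BCA·CBA·BCA·A·CBA·BCA·A·CBA·A·BCA·CBA·CBA·BCA·A·CBA·CBA·A·BCA·CBA·BCA·A·CBA·BCA·A·CBA·A·BCA·CBA·CBA·BCA·A·CBA·BCA·A·CBA·CBA·A·BCA·CBA·BCA·A·CBA·A·BCA·CBA·CBA·BCA·A·CBA·A·BCA·CBA·CBA·BCA·A·CBA·CBA·A·BCA·CBA·BCA·A·CBA·BCA·A·CBA·A·BCA·CBA·CBA·BCA·A·CBA·A·BCA·CBA·CBA·BCA·A·CBA·BCA·A·CBA·CBA·A·BCA·CBA·BCA·A·CBA·A·BCA·CBA·CBA·BCA·A·CBA·CBA·A·BCA·CBA·BCA·A·CBA·BCA·A·CBA·A·BCA·CBA·CBA·BCA·A·CBA
    A ↦ CBA
    B ↦ A
    C ↦ BCA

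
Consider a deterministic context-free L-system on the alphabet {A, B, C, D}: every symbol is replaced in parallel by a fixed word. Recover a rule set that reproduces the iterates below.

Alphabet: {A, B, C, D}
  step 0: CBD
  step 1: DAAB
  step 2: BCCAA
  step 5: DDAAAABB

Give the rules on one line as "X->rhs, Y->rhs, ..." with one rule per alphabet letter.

  step 1 ⇒ step 2: DAAB ⇒ B·C·C·AA
    A ↦ C
    B ↦ AA
    D ↦ B
  step 0 ⇒ step 1: CBD ⇒ D·AA·B
    C ↦ D

A->C, B->AA, C->D, D->B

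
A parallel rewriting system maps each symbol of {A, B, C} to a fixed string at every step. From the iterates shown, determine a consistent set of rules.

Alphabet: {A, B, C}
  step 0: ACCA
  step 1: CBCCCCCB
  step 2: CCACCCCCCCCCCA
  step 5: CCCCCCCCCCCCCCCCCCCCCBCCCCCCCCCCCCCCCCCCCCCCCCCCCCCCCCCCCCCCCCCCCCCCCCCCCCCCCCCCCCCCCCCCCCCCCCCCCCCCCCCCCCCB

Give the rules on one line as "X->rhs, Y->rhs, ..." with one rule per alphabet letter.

A->CB, B->A, C->CC

  step 1 ⇒ step 2: CBCCCCCB ⇒ CC·A·CC·CC·CC·CC·CC·A
    B ↦ A
    C ↦ CC
  step 0 ⇒ step 1: ACCA ⇒ CB·CC·CC·CB
    A ↦ CB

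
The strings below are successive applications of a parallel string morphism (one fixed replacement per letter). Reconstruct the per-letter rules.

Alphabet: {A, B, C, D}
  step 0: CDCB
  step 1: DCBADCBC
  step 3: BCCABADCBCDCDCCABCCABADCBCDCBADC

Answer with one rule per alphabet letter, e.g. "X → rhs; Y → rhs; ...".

  step 0 ⇒ step 1: CDCB ⇒ DC·BA·DC·BC
    B ↦ BC
    C ↦ DC
    D ↦ BA
    A ↦ CA  (constrained at step 1)

A->CA, B->BC, C->DC, D->BA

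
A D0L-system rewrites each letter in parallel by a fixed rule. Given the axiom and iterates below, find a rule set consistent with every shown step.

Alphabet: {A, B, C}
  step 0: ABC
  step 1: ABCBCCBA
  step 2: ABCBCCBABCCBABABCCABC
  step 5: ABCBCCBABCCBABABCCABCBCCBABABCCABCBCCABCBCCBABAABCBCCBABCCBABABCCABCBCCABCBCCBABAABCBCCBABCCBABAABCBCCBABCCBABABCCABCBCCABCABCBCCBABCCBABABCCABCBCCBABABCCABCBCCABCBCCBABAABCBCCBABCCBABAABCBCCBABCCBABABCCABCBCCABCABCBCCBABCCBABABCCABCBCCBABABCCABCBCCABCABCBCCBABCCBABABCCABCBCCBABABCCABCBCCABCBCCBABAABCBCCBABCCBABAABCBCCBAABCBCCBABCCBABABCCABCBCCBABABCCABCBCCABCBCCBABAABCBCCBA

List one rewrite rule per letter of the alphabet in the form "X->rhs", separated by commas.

A->ABC, B->BCC, C->BA

  step 1 ⇒ step 2: ABCBCCBA ⇒ ABC·BCC·BA·BCC·BA·BA·BCC·ABC
    A ↦ ABC
    B ↦ BCC
    C ↦ BA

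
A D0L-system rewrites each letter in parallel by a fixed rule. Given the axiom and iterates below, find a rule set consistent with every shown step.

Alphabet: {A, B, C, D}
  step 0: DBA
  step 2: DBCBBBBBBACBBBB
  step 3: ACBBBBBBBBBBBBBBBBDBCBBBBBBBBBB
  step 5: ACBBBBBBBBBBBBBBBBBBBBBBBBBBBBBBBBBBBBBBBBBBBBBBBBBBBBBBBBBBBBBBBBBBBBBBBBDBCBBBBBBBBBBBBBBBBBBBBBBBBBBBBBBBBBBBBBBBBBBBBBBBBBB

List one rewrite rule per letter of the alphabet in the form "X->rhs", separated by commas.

A->DBC, B->BB, C->BB, D->AC

  step 2 ⇒ step 3: DBCBBBBBBACBBBB ⇒ AC·BB·BB·BB·BB·BB·BB·BB·BB·DBC·BB·BB·BB·BB·BB
    A ↦ DBC
    B ↦ BB
    C ↦ BB
    D ↦ AC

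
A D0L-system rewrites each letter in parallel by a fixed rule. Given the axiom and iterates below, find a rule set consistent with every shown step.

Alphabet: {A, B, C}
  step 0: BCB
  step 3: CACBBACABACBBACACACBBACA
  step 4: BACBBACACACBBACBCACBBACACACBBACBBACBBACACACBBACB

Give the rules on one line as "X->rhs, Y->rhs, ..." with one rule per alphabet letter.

  step 3 ⇒ step 4: CACBBACABACBBACACACBBACA ⇒ BA·CB·BA·CA·CA·CB·BA·CB·CA·CB·BA·CA·CA·CB·BA·CB·BA·CB·BA·CA·CA·CB·BA·CB
    A ↦ CB
    B ↦ CA
    C ↦ BA

A->CB, B->CA, C->BA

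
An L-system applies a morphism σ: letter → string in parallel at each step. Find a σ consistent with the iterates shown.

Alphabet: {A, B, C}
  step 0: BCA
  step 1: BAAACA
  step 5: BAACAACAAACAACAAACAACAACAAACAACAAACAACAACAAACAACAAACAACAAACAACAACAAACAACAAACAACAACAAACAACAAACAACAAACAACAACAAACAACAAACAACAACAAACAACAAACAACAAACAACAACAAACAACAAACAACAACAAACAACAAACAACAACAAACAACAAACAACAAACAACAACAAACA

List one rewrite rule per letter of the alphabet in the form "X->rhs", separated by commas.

A->ACA, B->BA, C->A

  step 0 ⇒ step 1: BCA ⇒ BA·A·ACA
    A ↦ ACA
    B ↦ BA
    C ↦ A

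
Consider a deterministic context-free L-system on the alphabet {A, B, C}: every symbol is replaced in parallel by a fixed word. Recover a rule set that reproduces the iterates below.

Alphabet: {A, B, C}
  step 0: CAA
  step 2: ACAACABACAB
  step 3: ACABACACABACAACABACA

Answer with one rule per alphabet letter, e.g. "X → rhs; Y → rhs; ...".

A->AC, B->A, C->AB

  step 2 ⇒ step 3: ACAACABACAB ⇒ AC·AB·AC·AC·AB·AC·A·AC·AB·AC·A
    A ↦ AC
    B ↦ A
    C ↦ AB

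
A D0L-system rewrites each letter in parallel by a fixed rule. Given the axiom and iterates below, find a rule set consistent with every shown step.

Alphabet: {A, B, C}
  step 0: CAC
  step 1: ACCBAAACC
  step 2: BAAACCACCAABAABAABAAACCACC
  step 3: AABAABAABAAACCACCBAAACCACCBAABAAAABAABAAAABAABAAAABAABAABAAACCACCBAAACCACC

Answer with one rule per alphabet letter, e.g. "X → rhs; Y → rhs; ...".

  step 2 ⇒ step 3: BAAACCACCAABAABAABAAACCACC ⇒ AA·BAA·BAA·BAA·ACC·ACC·BAA·ACC·ACC·BAA·BAA·AA·BAA·BAA·AA·BAA·BAA·AA·BAA·BAA·BAA·ACC·ACC·BAA·ACC·ACC
    A ↦ BAA
    B ↦ AA
    C ↦ ACC

A->BAA, B->AA, C->ACC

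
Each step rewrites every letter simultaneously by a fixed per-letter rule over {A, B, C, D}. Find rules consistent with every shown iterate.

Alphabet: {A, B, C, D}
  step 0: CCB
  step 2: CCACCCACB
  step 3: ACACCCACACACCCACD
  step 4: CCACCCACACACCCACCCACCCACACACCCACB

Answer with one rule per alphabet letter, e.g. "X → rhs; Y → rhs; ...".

  step 3 ⇒ step 4: ACACCCACACACCCACD ⇒ CC·AC·CC·AC·AC·AC·CC·AC·CC·AC·CC·AC·AC·AC·CC·AC·B
    A ↦ CC
    C ↦ AC
    D ↦ B
  step 2 ⇒ step 3: CCACCCACB ⇒ AC·AC·CC·AC·AC·AC·CC·AC·D
    B ↦ D

A->CC, B->D, C->AC, D->B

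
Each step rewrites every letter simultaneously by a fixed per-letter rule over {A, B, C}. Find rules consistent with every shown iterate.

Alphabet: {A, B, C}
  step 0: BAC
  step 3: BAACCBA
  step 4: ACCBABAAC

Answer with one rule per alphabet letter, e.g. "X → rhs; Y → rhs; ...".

  step 3 ⇒ step 4: BAACCBA ⇒ A·C·C·BA·BA·A·C
    A ↦ C
    B ↦ A
    C ↦ BA

A->C, B->A, C->BA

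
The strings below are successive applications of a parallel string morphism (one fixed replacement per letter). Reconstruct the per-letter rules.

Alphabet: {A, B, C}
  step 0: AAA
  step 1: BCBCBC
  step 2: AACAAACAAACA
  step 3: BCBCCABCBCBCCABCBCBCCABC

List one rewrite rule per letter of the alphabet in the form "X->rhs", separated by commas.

A->BC, B->AA, C->CA

  step 2 ⇒ step 3: AACAAACAAACA ⇒ BC·BC·CA·BC·BC·BC·CA·BC·BC·BC·CA·BC
    A ↦ BC
    C ↦ CA
  step 1 ⇒ step 2: BCBCBC ⇒ AA·CA·AA·CA·AA·CA
    B ↦ AA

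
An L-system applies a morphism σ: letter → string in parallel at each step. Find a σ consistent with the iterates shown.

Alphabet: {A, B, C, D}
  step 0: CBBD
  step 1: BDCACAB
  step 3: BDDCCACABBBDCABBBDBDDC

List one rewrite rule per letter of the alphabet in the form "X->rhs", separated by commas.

A->DC, B->CA, C->BD, D->B

  step 0 ⇒ step 1: CBBD ⇒ BD·CA·CA·B
    B ↦ CA
    C ↦ BD
    D ↦ B
    A ↦ DC  (constrained at step 1)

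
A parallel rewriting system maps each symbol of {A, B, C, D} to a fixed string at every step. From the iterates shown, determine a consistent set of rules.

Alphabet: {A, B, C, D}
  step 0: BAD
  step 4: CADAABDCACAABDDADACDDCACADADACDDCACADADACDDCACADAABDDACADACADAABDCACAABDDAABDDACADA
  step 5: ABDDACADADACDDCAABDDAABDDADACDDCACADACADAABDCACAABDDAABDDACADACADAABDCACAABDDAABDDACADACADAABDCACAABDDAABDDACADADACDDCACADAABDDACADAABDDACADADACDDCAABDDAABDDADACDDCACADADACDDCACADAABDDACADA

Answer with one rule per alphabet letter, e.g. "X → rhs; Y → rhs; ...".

  step 4 ⇒ step 5: CADAABDCACAABDDADACDDCACADADACDDCACADADACDDCACADAABDDACADACADAABDCACAABDDAABDDACADA ⇒ ABD·DA·CA·DA·DA·CDD·CA·ABD·DA·ABD·DA·DA·CDD·CA·CA·DA·CA·DA·ABD·CA·CA·ABD·DA·ABD·DA·CA·DA·CA·DA·ABD·CA·CA·ABD·DA·ABD·DA·CA·DA·CA·DA·ABD·CA·CA·ABD·DA·ABD·DA·CA·DA·DA·CDD·CA·CA·DA·ABD·DA·CA·DA·ABD·DA·CA·DA·DA·CDD·CA·ABD·DA·ABD·DA·DA·CDD·CA·CA·DA·DA·CDD·CA·CA·DA·ABD·DA·CA·DA
    A ↦ DA
    B ↦ CDD
    C ↦ ABD
    D ↦ CA

A->DA, B->CDD, C->ABD, D->CA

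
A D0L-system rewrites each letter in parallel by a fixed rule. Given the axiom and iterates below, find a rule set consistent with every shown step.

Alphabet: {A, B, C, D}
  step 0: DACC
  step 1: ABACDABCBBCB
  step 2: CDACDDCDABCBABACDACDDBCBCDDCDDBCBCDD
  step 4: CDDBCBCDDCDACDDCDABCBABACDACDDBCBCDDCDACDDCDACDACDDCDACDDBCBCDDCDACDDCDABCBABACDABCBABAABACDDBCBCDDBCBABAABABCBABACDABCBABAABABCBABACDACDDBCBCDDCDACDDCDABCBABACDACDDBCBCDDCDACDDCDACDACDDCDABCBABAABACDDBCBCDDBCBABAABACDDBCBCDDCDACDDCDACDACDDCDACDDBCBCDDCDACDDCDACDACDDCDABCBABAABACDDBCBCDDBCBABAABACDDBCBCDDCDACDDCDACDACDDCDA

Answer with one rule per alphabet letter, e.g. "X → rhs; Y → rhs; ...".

A->CDA, B->CDD, C->BCB, D->ABA

  step 1 ⇒ step 2: ABACDABCBBCB ⇒ CDA·CDD·CDA·BCB·ABA·CDA·CDD·BCB·CDD·CDD·BCB·CDD
    A ↦ CDA
    B ↦ CDD
    C ↦ BCB
    D ↦ ABA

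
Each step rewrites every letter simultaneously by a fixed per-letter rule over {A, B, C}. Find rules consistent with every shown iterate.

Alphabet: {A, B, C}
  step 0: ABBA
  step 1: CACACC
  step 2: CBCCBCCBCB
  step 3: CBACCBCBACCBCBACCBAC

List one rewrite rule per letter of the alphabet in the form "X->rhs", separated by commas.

  step 2 ⇒ step 3: CBCCBCCBCB ⇒ CB·AC·CB·CB·AC·CB·CB·AC·CB·AC
    B ↦ AC
    C ↦ CB
  step 0 ⇒ step 1: ABBA ⇒ C·AC·AC·C
    A ↦ C

A->C, B->AC, C->CB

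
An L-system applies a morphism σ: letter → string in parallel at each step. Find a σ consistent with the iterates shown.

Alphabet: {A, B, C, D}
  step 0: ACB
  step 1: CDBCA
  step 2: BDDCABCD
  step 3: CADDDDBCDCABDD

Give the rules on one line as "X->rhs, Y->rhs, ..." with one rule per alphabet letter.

  step 2 ⇒ step 3: BDDCABCD ⇒ CA·DD·DD·B·CD·CA·B·DD
    A ↦ CD
    B ↦ CA
    C ↦ B
    D ↦ DD

A->CD, B->CA, C->B, D->DD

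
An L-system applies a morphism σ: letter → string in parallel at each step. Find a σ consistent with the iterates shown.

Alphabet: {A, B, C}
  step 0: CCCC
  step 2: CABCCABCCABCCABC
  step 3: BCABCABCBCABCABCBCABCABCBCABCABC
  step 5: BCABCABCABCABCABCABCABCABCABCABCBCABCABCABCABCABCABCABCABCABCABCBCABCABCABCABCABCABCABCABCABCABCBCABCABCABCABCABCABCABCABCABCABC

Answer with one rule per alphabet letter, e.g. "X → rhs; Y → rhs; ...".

A->AB, B->CA, C->BC

  step 2 ⇒ step 3: CABCCABCCABCCABC ⇒ BC·AB·CA·BC·BC·AB·CA·BC·BC·AB·CA·BC·BC·AB·CA·BC
    A ↦ AB
    B ↦ CA
    C ↦ BC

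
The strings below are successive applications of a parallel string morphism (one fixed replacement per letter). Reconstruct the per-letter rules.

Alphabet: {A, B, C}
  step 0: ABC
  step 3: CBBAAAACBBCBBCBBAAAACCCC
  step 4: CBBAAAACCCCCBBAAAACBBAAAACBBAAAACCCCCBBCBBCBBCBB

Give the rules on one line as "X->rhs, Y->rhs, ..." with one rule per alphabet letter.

A->C, B->AA, C->CBB

  step 3 ⇒ step 4: CBBAAAACBBCBBCBBAAAACCCC ⇒ CBB·AA·AA·C·C·C·C·CBB·AA·AA·CBB·AA·AA·CBB·AA·AA·C·C·C·C·CBB·CBB·CBB·CBB
    A ↦ C
    B ↦ AA
    C ↦ CBB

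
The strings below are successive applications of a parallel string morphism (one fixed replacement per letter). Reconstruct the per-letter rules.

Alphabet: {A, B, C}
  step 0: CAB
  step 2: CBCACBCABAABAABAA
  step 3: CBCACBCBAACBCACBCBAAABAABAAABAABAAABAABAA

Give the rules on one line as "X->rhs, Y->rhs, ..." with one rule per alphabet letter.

A->BAA, B->A, C->CBC

  step 2 ⇒ step 3: CBCACBCABAABAABAA ⇒ CBC·A·CBC·BAA·CBC·A·CBC·BAA·A·BAA·BAA·A·BAA·BAA·A·BAA·BAA
    A ↦ BAA
    B ↦ A
    C ↦ CBC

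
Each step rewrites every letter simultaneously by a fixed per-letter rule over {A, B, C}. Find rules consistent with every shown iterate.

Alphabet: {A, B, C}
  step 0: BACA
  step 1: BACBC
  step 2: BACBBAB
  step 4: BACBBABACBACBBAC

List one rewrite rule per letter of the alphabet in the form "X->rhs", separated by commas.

  step 1 ⇒ step 2: BACBC ⇒ BA·C·B·BA·B
    A ↦ C
    B ↦ BA
    C ↦ B

A->C, B->BA, C->B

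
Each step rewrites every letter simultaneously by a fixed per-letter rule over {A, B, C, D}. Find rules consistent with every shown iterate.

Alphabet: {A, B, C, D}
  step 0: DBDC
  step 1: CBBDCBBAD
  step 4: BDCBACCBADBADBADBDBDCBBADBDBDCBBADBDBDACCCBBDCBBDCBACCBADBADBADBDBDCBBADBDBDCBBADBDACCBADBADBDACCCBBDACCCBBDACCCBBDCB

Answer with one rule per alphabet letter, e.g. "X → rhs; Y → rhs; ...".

A->ACC, B->BD, C->BAD, D->CB

  step 0 ⇒ step 1: DBDC ⇒ CB·BD·CB·BAD
    B ↦ BD
    C ↦ BAD
    D ↦ CB
    A ↦ ACC  (constrained at step 1)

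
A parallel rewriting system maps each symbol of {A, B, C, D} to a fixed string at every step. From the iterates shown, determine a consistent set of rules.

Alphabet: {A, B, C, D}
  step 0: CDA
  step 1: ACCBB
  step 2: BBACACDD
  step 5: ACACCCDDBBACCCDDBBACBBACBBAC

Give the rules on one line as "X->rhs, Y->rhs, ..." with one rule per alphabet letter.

A->BB, B->D, C->AC, D->C

  step 1 ⇒ step 2: ACCBB ⇒ BB·AC·AC·D·D
    A ↦ BB
    B ↦ D
    C ↦ AC
  step 0 ⇒ step 1: CDA ⇒ AC·C·BB
    D ↦ C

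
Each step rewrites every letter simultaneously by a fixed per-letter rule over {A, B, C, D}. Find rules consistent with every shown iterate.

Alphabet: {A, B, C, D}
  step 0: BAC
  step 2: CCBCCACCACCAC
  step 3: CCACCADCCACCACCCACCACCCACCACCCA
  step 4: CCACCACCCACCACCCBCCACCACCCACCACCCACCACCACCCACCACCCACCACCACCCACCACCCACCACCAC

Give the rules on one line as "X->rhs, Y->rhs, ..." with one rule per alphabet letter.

A->C, B->D, C->CCA, D->CCB

  step 3 ⇒ step 4: CCACCADCCACCACCCACCACCCACCACCCA ⇒ CCA·CCA·C·CCA·CCA·C·CCB·CCA·CCA·C·CCA·CCA·C·CCA·CCA·CCA·C·CCA·CCA·C·CCA·CCA·CCA·C·CCA·CCA·C·CCA·CCA·CCA·C
    A ↦ C
    C ↦ CCA
    D ↦ CCB
  step 2 ⇒ step 3: CCBCCACCACCAC ⇒ CCA·CCA·D·CCA·CCA·C·CCA·CCA·C·CCA·CCA·C·CCA
    B ↦ D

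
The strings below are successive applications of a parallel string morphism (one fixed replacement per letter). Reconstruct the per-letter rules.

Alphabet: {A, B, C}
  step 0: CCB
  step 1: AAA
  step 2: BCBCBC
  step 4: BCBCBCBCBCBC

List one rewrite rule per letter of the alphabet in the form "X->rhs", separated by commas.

  step 1 ⇒ step 2: AAA ⇒ BC·BC·BC
    A ↦ BC
  step 0 ⇒ step 1: CCB ⇒ A·A·A
    B ↦ A
  step 0 ⇒ step 1: CCB ⇒ A·A·A
    C ↦ A

A->BC, B->A, C->A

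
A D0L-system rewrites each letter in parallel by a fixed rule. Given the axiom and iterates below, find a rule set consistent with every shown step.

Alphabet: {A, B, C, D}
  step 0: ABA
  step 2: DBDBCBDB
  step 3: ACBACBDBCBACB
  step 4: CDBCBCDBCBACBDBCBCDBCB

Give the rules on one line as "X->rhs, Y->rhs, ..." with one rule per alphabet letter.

A->C, B->CB, C->DB, D->A

  step 3 ⇒ step 4: ACBACBDBCBACB ⇒ C·DB·CB·C·DB·CB·A·CB·DB·CB·C·DB·CB
    A ↦ C
    B ↦ CB
    C ↦ DB
    D ↦ A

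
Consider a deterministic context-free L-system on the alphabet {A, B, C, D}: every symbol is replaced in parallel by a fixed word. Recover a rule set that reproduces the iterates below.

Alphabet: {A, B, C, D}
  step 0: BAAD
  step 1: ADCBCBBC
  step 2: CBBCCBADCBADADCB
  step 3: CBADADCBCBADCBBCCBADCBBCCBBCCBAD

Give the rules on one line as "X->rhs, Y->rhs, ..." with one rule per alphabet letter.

A->CB, B->AD, C->CB, D->BC

  step 2 ⇒ step 3: CBBCCBADCBADADCB ⇒ CB·AD·AD·CB·CB·AD·CB·BC·CB·AD·CB·BC·CB·BC·CB·AD
    A ↦ CB
    B ↦ AD
    C ↦ CB
    D ↦ BC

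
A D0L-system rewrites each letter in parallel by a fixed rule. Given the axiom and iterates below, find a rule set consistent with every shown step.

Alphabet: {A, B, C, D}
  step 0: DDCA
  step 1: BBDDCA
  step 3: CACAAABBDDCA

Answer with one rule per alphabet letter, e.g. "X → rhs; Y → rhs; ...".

A->CA, B->A, C->DD, D->B

  step 0 ⇒ step 1: DDCA ⇒ B·B·DD·CA
    A ↦ CA
    C ↦ DD
    D ↦ B
    B ↦ A  (constrained at step 1)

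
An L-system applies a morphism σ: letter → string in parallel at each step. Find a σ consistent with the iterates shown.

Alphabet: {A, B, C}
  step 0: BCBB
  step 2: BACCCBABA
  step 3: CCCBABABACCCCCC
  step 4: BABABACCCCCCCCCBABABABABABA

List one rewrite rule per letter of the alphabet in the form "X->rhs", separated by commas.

A->CC, B->C, C->BA

  step 3 ⇒ step 4: CCCBABABACCCCCC ⇒ BA·BA·BA·C·CC·C·CC·C·CC·BA·BA·BA·BA·BA·BA
    A ↦ CC
    B ↦ C
    C ↦ BA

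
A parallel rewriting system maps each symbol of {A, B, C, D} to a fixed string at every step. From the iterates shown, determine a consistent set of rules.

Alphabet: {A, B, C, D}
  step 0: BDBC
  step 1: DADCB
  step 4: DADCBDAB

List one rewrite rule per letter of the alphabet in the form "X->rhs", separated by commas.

  step 0 ⇒ step 1: BDBC ⇒ D·A·D·CB
    B ↦ D
    C ↦ CB
    D ↦ A
    A ↦ B  (constrained at step 1)

A->B, B->D, C->CB, D->A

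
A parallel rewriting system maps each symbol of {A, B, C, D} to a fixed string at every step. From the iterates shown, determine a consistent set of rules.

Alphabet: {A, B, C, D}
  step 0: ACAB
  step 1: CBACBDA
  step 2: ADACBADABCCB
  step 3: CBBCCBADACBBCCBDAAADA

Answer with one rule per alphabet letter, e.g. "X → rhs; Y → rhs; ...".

A->CB, B->DA, C->A, D->BC

  step 2 ⇒ step 3: ADACBADABCCB ⇒ CB·BC·CB·A·DA·CB·BC·CB·DA·A·A·DA
    A ↦ CB
    B ↦ DA
    C ↦ A
    D ↦ BC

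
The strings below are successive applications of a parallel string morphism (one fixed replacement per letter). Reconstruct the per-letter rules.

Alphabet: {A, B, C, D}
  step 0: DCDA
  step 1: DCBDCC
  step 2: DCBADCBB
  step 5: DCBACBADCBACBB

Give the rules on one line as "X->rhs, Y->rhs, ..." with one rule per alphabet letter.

A->C, B->A, C->B, D->DC

  step 1 ⇒ step 2: DCBDCC ⇒ DC·B·A·DC·B·B
    B ↦ A
    C ↦ B
    D ↦ DC
  step 0 ⇒ step 1: DCDA ⇒ DC·B·DC·C
    A ↦ C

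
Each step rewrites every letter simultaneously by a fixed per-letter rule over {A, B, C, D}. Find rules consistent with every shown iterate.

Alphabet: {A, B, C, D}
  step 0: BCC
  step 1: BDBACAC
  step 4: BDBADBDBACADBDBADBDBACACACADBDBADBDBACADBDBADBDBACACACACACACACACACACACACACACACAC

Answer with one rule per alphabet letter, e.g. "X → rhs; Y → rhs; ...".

A->AC, B->BDB, C->AC, D->AD

  step 0 ⇒ step 1: BCC ⇒ BDB·AC·AC
    B ↦ BDB
    C ↦ AC
    A ↦ AC  (constrained at step 1)
    D ↦ AD  (constrained at step 1)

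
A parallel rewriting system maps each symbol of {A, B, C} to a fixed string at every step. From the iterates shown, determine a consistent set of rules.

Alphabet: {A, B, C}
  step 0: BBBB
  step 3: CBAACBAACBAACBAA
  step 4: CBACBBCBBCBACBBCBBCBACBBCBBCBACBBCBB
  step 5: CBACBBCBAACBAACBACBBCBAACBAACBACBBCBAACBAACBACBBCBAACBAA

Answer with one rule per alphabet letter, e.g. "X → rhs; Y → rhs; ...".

A->CBB, B->A, C->CB

  step 4 ⇒ step 5: CBACBBCBBCBACBBCBBCBACBBCBBCBACBBCBB ⇒ CB·A·CBB·CB·A·A·CB·A·A·CB·A·CBB·CB·A·A·CB·A·A·CB·A·CBB·CB·A·A·CB·A·A·CB·A·CBB·CB·A·A·CB·A·A
    A ↦ CBB
    B ↦ A
    C ↦ CB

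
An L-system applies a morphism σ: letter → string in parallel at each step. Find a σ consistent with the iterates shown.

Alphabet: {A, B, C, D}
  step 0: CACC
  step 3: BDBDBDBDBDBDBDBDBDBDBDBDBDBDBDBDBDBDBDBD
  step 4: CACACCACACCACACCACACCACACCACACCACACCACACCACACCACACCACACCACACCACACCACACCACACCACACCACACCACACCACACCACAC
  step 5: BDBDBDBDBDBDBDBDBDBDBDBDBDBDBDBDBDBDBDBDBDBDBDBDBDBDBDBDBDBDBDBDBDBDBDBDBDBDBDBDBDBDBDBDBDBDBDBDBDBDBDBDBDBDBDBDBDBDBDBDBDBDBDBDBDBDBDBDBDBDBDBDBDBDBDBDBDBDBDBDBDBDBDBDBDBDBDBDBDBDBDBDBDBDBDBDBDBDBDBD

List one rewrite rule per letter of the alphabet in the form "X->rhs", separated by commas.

A->BD, B->CAC, C->BD, D->AC

  step 4 ⇒ step 5: CACACCACACCACACCACACCACACCACACCACACCACACCACACCACACCACACCACACCACACCACACCACACCACACCACACCACACCACACCACAC ⇒ BD·BD·BD·BD·BD·BD·BD·BD·BD·BD·BD·BD·BD·BD·BD·BD·BD·BD·BD·BD·BD·BD·BD·BD·BD·BD·BD·BD·BD·BD·BD·BD·BD·BD·BD·BD·BD·BD·BD·BD·BD·BD·BD·BD·BD·BD·BD·BD·BD·BD·BD·BD·BD·BD·BD·BD·BD·BD·BD·BD·BD·BD·BD·BD·BD·BD·BD·BD·BD·BD·BD·BD·BD·BD·BD·BD·BD·BD·BD·BD·BD·BD·BD·BD·BD·BD·BD·BD·BD·BD·BD·BD·BD·BD·BD·BD·BD·BD·BD·BD
    A ↦ BD
    C ↦ BD
  step 3 ⇒ step 4: BDBDBDBDBDBDBDBDBDBDBDBDBDBDBDBDBDBDBDBD ⇒ CAC·AC·CAC·AC·CAC·AC·CAC·AC·CAC·AC·CAC·AC·CAC·AC·CAC·AC·CAC·AC·CAC·AC·CAC·AC·CAC·AC·CAC·AC·CAC·AC·CAC·AC·CAC·AC·CAC·AC·CAC·AC·CAC·AC·CAC·AC
    B ↦ CAC
  step 3 ⇒ step 4: BDBDBDBDBDBDBDBDBDBDBDBDBDBDBDBDBDBDBDBD ⇒ CAC·AC·CAC·AC·CAC·AC·CAC·AC·CAC·AC·CAC·AC·CAC·AC·CAC·AC·CAC·AC·CAC·AC·CAC·AC·CAC·AC·CAC·AC·CAC·AC·CAC·AC·CAC·AC·CAC·AC·CAC·AC·CAC·AC·CAC·AC
    D ↦ AC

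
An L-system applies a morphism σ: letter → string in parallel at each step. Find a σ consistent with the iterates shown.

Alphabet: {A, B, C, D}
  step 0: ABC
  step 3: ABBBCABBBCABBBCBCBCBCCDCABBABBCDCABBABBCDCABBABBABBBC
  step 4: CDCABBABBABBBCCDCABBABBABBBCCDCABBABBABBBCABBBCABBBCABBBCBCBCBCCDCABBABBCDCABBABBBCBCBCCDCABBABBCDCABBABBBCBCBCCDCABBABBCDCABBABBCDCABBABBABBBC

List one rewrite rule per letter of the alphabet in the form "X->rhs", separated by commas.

  step 3 ⇒ step 4: ABBBCABBBCABBBCBCBCBCCDCABBABBCDCABBABBCDCABBABBABBBC ⇒ CDC·ABB·ABB·ABB·BC·CDC·ABB·ABB·ABB·BC·CDC·ABB·ABB·ABB·BC·ABB·BC·ABB·BC·ABB·BC·BC·BC·BC·CDC·ABB·ABB·CDC·ABB·ABB·BC·BC·BC·CDC·ABB·ABB·CDC·ABB·ABB·BC·BC·BC·CDC·ABB·ABB·CDC·ABB·ABB·CDC·ABB·ABB·ABB·BC
    A ↦ CDC
    B ↦ ABB
    C ↦ BC
    D ↦ BC

A->CDC, B->ABB, C->BC, D->BC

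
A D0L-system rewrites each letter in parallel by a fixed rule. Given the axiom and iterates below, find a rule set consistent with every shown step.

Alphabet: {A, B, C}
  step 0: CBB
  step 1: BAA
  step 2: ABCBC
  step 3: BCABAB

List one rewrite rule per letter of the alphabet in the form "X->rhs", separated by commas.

A->BC, B->A, C->B

  step 2 ⇒ step 3: ABCBC ⇒ BC·A·B·A·B
    A ↦ BC
    B ↦ A
    C ↦ B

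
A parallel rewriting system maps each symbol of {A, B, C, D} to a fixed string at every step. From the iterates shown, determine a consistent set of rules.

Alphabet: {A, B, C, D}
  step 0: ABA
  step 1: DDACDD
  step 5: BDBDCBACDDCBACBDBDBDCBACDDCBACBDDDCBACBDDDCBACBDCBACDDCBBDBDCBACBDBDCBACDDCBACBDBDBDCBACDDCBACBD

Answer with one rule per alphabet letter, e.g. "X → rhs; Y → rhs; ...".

  step 0 ⇒ step 1: ABA ⇒ DD·AC·DD
    A ↦ DD
    B ↦ AC
    C ↦ CB  (constrained at step 1)
    D ↦ BD  (constrained at step 1)

A->DD, B->AC, C->CB, D->BD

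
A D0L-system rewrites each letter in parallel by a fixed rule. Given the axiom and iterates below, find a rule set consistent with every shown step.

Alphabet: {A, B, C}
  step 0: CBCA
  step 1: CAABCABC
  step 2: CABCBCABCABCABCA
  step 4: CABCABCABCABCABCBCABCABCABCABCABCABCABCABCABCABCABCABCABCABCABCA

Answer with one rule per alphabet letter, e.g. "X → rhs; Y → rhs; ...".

  step 1 ⇒ step 2: CAABCABC ⇒ CA·BC·BC·AB·CA·BC·AB·CA
    A ↦ BC
    B ↦ AB
    C ↦ CA

A->BC, B->AB, C->CA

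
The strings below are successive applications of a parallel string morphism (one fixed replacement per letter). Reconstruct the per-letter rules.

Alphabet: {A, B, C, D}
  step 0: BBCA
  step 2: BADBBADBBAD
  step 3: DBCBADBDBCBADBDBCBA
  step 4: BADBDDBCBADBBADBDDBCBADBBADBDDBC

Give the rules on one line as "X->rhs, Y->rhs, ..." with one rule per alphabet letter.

A->C, B->DB, C->D, D->BA

  step 3 ⇒ step 4: DBCBADBDBCBADBDBCBA ⇒ BA·DB·D·DB·C·BA·DB·BA·DB·D·DB·C·BA·DB·BA·DB·D·DB·C
    A ↦ C
    B ↦ DB
    C ↦ D
    D ↦ BA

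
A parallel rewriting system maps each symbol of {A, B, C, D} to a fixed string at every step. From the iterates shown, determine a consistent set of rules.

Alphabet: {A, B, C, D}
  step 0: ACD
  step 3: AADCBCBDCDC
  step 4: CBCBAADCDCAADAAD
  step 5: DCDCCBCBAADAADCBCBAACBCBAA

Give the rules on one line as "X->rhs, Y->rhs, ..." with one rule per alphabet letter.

A->CB, B->C, C->D, D->AA

  step 4 ⇒ step 5: CBCBAADCDCAADAAD ⇒ D·C·D·C·CB·CB·AA·D·AA·D·CB·CB·AA·CB·CB·AA
    A ↦ CB
    B ↦ C
    C ↦ D
    D ↦ AA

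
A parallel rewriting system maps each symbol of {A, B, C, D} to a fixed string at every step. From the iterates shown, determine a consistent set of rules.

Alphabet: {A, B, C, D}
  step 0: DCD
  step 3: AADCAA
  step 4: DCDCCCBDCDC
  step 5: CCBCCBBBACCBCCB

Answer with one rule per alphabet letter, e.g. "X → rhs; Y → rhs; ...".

  step 4 ⇒ step 5: DCDCCCBDCDC ⇒ CC·B·CC·B·B·B·A·CC·B·CC·B
    B ↦ A
    C ↦ B
    D ↦ CC
  step 3 ⇒ step 4: AADCAA ⇒ DC·DC·CC·B·DC·DC
    A ↦ DC

A->DC, B->A, C->B, D->CC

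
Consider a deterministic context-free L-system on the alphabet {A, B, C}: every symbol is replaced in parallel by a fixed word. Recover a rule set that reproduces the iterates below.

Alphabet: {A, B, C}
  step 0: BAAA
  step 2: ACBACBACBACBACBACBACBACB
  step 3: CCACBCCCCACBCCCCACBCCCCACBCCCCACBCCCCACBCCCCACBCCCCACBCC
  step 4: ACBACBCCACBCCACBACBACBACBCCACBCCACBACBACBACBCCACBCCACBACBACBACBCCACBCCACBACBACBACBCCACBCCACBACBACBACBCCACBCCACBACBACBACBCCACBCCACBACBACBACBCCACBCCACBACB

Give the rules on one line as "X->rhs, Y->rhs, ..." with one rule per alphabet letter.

  step 3 ⇒ step 4: CCACBCCCCACBCCCCACBCCCCACBCCCCACBCCCCACBCCCCACBCCCCACBCC ⇒ ACB·ACB·CC·ACB·CC·ACB·ACB·ACB·ACB·CC·ACB·CC·ACB·ACB·ACB·ACB·CC·ACB·CC·ACB·ACB·ACB·ACB·CC·ACB·CC·ACB·ACB·ACB·ACB·CC·ACB·CC·ACB·ACB·ACB·ACB·CC·ACB·CC·ACB·ACB·ACB·ACB·CC·ACB·CC·ACB·ACB·ACB·ACB·CC·ACB·CC·ACB·ACB
    A ↦ CC
    B ↦ CC
    C ↦ ACB

A->CC, B->CC, C->ACB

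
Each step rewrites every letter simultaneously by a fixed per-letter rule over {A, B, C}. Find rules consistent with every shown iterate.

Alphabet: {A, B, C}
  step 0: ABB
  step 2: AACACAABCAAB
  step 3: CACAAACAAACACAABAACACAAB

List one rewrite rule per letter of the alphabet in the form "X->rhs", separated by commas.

A->CA, B->AB, C->AA

  step 2 ⇒ step 3: AACACAABCAAB ⇒ CA·CA·AA·CA·AA·CA·CA·AB·AA·CA·CA·AB
    A ↦ CA
    B ↦ AB
    C ↦ AA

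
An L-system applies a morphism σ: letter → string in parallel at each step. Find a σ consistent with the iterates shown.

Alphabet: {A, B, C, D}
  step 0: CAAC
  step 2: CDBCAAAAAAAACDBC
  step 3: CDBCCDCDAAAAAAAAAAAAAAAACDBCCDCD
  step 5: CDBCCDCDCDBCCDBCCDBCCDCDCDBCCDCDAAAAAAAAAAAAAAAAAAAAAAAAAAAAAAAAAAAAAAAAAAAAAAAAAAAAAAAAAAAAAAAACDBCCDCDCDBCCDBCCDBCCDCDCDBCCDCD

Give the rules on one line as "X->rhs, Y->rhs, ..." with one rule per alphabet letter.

A->AA, B->CD, C->CD, D->BC

  step 2 ⇒ step 3: CDBCAAAAAAAACDBC ⇒ CD·BC·CD·CD·AA·AA·AA·AA·AA·AA·AA·AA·CD·BC·CD·CD
    A ↦ AA
    B ↦ CD
    C ↦ CD
    D ↦ BC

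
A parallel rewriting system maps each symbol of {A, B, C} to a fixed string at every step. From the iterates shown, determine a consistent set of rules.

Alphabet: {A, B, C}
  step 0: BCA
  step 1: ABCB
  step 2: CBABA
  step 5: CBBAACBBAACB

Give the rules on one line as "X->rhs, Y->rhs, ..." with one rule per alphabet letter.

  step 1 ⇒ step 2: ABCB ⇒ CB·A·B·A
    A ↦ CB
    B ↦ A
    C ↦ B

A->CB, B->A, C->B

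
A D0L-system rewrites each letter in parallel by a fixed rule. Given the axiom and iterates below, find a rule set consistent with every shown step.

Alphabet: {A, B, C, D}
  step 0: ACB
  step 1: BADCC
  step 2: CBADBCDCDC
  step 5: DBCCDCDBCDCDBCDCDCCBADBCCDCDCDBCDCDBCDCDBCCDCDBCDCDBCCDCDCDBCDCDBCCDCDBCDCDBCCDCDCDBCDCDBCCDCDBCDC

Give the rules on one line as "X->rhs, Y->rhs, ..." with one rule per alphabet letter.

A->BA, B->C, C->DC, D->DBC

  step 1 ⇒ step 2: BADCC ⇒ C·BA·DBC·DC·DC
    A ↦ BA
    B ↦ C
    C ↦ DC
    D ↦ DBC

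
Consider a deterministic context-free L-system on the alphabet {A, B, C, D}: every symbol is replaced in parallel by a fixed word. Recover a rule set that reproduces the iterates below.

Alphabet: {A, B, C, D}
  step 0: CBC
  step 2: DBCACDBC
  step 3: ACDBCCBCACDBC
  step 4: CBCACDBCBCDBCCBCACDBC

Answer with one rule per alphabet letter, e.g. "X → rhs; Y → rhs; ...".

  step 3 ⇒ step 4: ACDBCCBCACDBC ⇒ C·BC·AC·D·BC·BC·D·BC·C·BC·AC·D·BC
    A ↦ C
    B ↦ D
    C ↦ BC
    D ↦ AC

A->C, B->D, C->BC, D->AC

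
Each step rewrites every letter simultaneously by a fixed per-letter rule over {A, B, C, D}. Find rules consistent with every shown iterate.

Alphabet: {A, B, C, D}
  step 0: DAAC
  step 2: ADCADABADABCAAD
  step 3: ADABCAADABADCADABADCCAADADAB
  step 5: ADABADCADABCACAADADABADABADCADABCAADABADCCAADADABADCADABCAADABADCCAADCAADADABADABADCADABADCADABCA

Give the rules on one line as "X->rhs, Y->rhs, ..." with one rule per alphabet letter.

  step 2 ⇒ step 3: ADCADABADABCAAD ⇒ AD·AB·CA·AD·AB·AD·C·AD·AB·AD·C·CA·AD·AD·AB
    A ↦ AD
    B ↦ C
    C ↦ CA
    D ↦ AB

A->AD, B->C, C->CA, D->AB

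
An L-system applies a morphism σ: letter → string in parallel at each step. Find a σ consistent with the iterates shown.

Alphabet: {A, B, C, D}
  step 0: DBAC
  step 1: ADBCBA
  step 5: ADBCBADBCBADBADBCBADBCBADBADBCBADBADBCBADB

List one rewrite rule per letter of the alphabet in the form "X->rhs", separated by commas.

  step 0 ⇒ step 1: DBAC ⇒ A·DB·CB·A
    A ↦ CB
    B ↦ DB
    C ↦ A
    D ↦ A

A->CB, B->DB, C->A, D->A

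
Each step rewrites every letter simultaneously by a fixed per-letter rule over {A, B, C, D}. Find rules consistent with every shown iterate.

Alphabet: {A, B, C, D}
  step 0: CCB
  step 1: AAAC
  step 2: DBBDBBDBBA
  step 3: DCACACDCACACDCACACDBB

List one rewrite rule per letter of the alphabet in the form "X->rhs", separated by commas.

  step 2 ⇒ step 3: DBBDBBDBBA ⇒ DC·AC·AC·DC·AC·AC·DC·AC·AC·DBB
    A ↦ DBB
    B ↦ AC
    D ↦ DC
  step 0 ⇒ step 1: CCB ⇒ A·A·AC
    C ↦ A

A->DBB, B->AC, C->A, D->DC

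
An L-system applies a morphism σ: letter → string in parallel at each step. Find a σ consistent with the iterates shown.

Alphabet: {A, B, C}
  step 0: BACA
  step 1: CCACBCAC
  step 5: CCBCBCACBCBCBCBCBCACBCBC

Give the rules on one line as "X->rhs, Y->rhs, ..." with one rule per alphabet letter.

A->CAC, B->C, C->B

  step 0 ⇒ step 1: BACA ⇒ C·CAC·B·CAC
    A ↦ CAC
    B ↦ C
    C ↦ B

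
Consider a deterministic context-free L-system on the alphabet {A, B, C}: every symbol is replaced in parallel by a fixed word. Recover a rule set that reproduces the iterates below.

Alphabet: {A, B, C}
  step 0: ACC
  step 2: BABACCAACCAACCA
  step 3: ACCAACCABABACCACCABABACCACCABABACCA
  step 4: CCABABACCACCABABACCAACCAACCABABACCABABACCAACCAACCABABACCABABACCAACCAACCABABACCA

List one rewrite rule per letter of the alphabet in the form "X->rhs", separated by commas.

A->CCA, B->A, C->BA

  step 3 ⇒ step 4: ACCAACCABABACCACCABABACCACCABABACCA ⇒ CCA·BA·BA·CCA·CCA·BA·BA·CCA·A·CCA·A·CCA·BA·BA·CCA·BA·BA·CCA·A·CCA·A·CCA·BA·BA·CCA·BA·BA·CCA·A·CCA·A·CCA·BA·BA·CCA
    A ↦ CCA
    B ↦ A
    C ↦ BA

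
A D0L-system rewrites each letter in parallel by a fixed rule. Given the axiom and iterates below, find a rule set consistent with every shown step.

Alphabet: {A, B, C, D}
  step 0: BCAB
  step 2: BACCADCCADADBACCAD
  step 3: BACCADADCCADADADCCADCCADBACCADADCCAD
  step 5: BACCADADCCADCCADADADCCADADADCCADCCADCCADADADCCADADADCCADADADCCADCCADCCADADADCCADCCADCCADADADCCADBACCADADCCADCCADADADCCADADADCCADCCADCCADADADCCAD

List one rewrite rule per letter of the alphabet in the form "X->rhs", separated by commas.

A->C, B->BAC, C->AD, D->CAD

  step 2 ⇒ step 3: BACCADCCADADBACCAD ⇒ BAC·C·AD·AD·C·CAD·AD·AD·C·CAD·C·CAD·BAC·C·AD·AD·C·CAD
    A ↦ C
    B ↦ BAC
    C ↦ AD
    D ↦ CAD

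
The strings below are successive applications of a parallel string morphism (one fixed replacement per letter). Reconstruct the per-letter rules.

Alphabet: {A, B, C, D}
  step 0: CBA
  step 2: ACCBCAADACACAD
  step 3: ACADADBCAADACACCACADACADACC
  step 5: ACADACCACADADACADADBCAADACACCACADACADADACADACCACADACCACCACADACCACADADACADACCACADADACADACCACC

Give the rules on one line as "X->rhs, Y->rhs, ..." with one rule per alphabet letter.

A->AC, B->BCA, C->AD, D->C

  step 2 ⇒ step 3: ACCBCAADACACAD ⇒ AC·AD·AD·BCA·AD·AC·AC·C·AC·AD·AC·AD·AC·C
    A ↦ AC
    B ↦ BCA
    C ↦ AD
    D ↦ C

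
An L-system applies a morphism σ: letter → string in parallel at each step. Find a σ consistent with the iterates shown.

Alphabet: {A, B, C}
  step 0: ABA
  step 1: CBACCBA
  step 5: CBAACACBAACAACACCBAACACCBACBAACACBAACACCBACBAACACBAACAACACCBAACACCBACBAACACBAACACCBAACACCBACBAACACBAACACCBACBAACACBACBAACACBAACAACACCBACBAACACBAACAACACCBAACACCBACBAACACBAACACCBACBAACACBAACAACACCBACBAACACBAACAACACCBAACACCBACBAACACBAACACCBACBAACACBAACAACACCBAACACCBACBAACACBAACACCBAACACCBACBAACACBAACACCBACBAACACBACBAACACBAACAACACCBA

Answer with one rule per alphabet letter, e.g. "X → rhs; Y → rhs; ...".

  step 0 ⇒ step 1: ABA ⇒ CBA·C·CBA
    A ↦ CBA
    B ↦ C
    C ↦ ACA  (constrained at step 1)

A->CBA, B->C, C->ACA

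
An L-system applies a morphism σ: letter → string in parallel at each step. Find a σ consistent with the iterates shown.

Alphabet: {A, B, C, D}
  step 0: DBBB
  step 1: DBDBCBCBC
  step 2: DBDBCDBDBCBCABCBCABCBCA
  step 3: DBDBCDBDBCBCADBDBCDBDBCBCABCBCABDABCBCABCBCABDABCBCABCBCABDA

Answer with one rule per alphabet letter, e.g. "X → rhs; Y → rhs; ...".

  step 2 ⇒ step 3: DBDBCDBDBCBCABCBCABCBCA ⇒ DBD·BC·DBD·BC·BCA·DBD·BC·DBD·BC·BCA·BC·BCA·BDA·BC·BCA·BC·BCA·BDA·BC·BCA·BC·BCA·BDA
    A ↦ BDA
    B ↦ BC
    C ↦ BCA
    D ↦ DBD

A->BDA, B->BC, C->BCA, D->DBD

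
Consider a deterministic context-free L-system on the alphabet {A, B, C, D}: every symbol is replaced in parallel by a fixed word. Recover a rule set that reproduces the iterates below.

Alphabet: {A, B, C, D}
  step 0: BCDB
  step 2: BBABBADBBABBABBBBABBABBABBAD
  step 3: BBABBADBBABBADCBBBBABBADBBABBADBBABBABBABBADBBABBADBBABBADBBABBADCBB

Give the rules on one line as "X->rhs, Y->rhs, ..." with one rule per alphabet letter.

A->D, B->BBA, C->BB, D->CBB

  step 2 ⇒ step 3: BBABBADBBABBABBBBABBABBABBAD ⇒ BBA·BBA·D·BBA·BBA·D·CBB·BBA·BBA·D·BBA·BBA·D·BBA·BBA·BBA·BBA·D·BBA·BBA·D·BBA·BBA·D·BBA·BBA·D·CBB
    A ↦ D
    B ↦ BBA
    D ↦ CBB
    C ↦ BB  (constrained at step 0)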